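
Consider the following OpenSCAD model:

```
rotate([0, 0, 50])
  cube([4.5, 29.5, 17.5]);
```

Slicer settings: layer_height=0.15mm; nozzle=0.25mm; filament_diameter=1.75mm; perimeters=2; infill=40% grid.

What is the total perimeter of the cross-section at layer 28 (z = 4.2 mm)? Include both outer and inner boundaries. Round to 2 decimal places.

At z = 4.2 mm: the cube is present — its section is the full 4.5×29.5 rectangle (perimeter 68.00 mm); (whole slice rotated 50° about Z — lengths, areas and connectivity unchanged). Overall, the cross-section is a single solid region. Total boundary length (outer) = 68.00 mm.

68.00 mm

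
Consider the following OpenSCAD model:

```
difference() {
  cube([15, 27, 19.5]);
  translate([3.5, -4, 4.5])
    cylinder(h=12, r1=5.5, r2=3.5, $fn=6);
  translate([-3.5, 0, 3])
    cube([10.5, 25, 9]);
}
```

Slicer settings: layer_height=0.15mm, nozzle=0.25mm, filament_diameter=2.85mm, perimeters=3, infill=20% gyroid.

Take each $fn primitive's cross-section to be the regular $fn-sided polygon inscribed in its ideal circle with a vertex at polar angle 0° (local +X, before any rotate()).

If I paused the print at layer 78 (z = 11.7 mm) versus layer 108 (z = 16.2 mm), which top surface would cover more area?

Layer 78 (z = 11.7): the cube is present — its section is the full 15×27 rectangle (area 405.00 mm²); the cone at (3.5, -4) contributes a regular 6-gon of circumradius 4.300 (interpolated between r1=5.5 and r2=3.5 at t=0.600) (area = (6/2)·4.300²·sin(360°/6) = 48.04 mm²); the cube at (-3.5, 0) (footprint 10.5×25) is included at this height (area 262.50 mm²); Subtracting the remaining from the first: starting from the 15×27 cube (405.00 mm²), the cone at (3.5, -4) misses the remaining region (no effect); the 10.5×25 cube at (-3.5, 0) partially overlaps it — only the 175.00 mm² overlap (of its 262.50 mm²) is removed, clipping the outline — area = 230.00 mm². So its area = 230.00 mm². Layer 108 (z = 16.2): the cube is present — its section is the full 15×27 rectangle (area 405.00 mm²); the cone at (3.5, -4): at t=0.975 of its height the radius interpolates to r₁+(r₂−r₁)t = 3.550, giving a regular 6-gon of that circumradius (area = (6/2)·3.550²·sin(360°/6) = 32.74 mm²); the cube at (-3.5, 0) is absent (z outside [3, 12]); Taking the first minus the rest: starting from the 15×27 cube (405.00 mm²), the cone at (3.5, -4) misses the remaining region (no effect) — area = 405.00 mm². So its area = 405.00 mm². Layer 108 is larger (405.00 vs 230.00 mm²).

layer 108 (z = 16.2 mm)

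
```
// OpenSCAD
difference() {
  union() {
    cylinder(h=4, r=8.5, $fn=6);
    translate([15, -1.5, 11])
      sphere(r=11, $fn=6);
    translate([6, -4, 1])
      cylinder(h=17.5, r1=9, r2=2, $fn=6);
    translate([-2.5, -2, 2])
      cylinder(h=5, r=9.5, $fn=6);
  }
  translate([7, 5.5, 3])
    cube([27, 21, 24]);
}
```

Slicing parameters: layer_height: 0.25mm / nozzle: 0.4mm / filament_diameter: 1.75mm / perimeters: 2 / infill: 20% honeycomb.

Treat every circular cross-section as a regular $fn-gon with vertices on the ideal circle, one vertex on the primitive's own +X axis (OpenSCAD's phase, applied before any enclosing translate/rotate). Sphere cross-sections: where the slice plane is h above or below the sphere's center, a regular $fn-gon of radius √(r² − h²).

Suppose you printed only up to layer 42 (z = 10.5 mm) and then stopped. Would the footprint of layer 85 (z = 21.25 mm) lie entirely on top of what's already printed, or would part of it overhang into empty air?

entirely on top

Compare the two slices. At z = 10.5: the cylinder does not reach this height (z outside [0, 4]); the r=11 sphere at (15, -1.5) contributes a regular 6-gon of circumradius √(11²−0.5²) = 10.989 (area = (6/2)·10.989²·sin(360°/6) = 313.72 mm²); the cone at (6, -4): at t=0.543 of its height the radius interpolates to r₁+(r₂−r₁)t = 5.200, giving a regular 6-gon of that circumradius (area = (6/2)·5.200²·sin(360°/6) = 70.25 mm²); the cylinder at (-2.5, -2) is absent (z outside [2, 7]); Merging all regions: the regions partially overlap — summed areas 383.97 mm² minus the doubly-counted overlap 37.72 mm² gives 346.25 mm² — area = 346.25 mm²; the cube at (7, 5.5) (footprint 27×21) is included at this height (area 567.00 mm²); After the difference (first − rest): starting from the result so far (346.25 mm²), the 27×21 cube at (7, 5.5) partially overlaps it — only the 31.31 mm² overlap (of its 567.00 mm²) is removed, clipping the outline — area = 314.94 mm². At z = 21.25: the cylinder is not intersected at this z (z outside [0, 4]); the r=11 sphere at (15, -1.5) contributes a regular 6-gon of circumradius √(11²−10.25²) = 3.992 (area = (6/2)·3.992²·sin(360°/6) = 41.41 mm²); the cone at (6, -4) is not intersected at this z (z outside [1, 18.5]); the cylinder at (-2.5, -2) is not intersected at this z (z outside [2, 7]); Merging all regions: only the r=11 sphere at (15, -1.5) is present, so the union is just that shape — area = 41.41 mm²; the cube at (7, 5.5) is present — its section is the full 27×21 rectangle (area 567.00 mm²); After the difference (first − rest): starting from that combined region (41.41 mm²), the 27×21 cube at (7, 5.5) misses the remaining region (no effect) — area = 41.41 mm². Checking containment: the cross-section at z = 21.25 is a subset of the cross-section at z = 10.5.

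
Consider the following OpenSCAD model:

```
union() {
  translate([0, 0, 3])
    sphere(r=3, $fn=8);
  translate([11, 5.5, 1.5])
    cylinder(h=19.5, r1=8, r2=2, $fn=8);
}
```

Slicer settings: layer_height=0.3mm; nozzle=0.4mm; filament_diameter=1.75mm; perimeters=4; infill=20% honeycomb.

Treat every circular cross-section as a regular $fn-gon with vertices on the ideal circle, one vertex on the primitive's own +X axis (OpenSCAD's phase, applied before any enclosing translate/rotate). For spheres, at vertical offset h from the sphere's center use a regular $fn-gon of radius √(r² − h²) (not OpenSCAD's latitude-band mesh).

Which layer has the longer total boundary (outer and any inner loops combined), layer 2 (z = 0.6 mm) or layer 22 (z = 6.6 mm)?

Layer 2 (z = 0.6): the sphere: section is a regular 8-gon, circumradius = √(r²−h²) = √(3²−2.4²) = 1.800 (perimeter = 2·8·1.800·sin(180°/8) = 11.02 mm); the cone at (11, 5.5) does not reach this height (z outside [1.5, 21]); Combining (union): only the r=3 sphere is present, so the union is just that shape — boundary = 11.02 mm. So its perimeter = 11.02 mm. Layer 22 (z = 6.6): the sphere does not reach this height (|z−center|=3.600 > r=3); the cone at (11, 5.5): at t=0.262 of its height the radius interpolates to r₁+(r₂−r₁)t = 6.431, giving a regular 8-gon of that circumradius (perimeter = 2·8·6.431·sin(180°/8) = 39.38 mm); Taking the union: only the cone at (11, 5.5) is present, so the union is just that shape — boundary = 39.38 mm. So its perimeter = 39.38 mm. Layer 22 is larger (39.38 vs 11.02 mm).

layer 22 (z = 6.6 mm)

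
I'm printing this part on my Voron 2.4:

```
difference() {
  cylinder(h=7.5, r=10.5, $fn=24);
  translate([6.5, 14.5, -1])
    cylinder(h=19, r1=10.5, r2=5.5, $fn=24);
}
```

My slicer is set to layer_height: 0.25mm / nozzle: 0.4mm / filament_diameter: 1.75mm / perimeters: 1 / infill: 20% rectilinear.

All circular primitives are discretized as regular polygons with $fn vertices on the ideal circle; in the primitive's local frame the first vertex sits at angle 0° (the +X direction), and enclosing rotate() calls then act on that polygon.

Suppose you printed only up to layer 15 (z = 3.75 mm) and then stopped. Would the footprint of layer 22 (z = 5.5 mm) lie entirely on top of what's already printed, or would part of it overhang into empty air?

part overhangs

Compare the two slices. At z = 3.75: the r=10.5 cylinder gives a regular 24-gon of circumradius 10.5 (constant along its height) (area = (24/2)·10.500²·sin(360°/24) = 342.42 mm²); the cone at (6.5, 14.5): at t=0.250 of its height the radius interpolates to r₁+(r₂−r₁)t = 9.250, giving a regular 24-gon of that circumradius (area = (24/2)·9.250²·sin(360°/24) = 265.74 mm²); After the difference (first − rest): starting from the r=10.5 cylinder (342.42 mm²), the cone at (6.5, 14.5) partially overlaps it — only the 29.33 mm² overlap (of its 265.74 mm²) is removed, clipping the outline — area = 313.09 mm². At z = 5.5: the r=10.5 cylinder gives a regular 24-gon of circumradius 10.5 (constant along its height) (area = (24/2)·10.500²·sin(360°/24) = 342.42 mm²); the cone at (6.5, 14.5) (r1=10.5→r2=5.5) has section circumradius 8.789 here — a regular 24-gon (area = (24/2)·8.789²·sin(360°/24) = 239.94 mm²); After the difference (first − rest): starting from the r=10.5 cylinder (342.42 mm²), the cone at (6.5, 14.5) partially overlaps it — only the 23.86 mm² overlap (of its 239.94 mm²) is removed, clipping the outline — area = 318.56 mm². Checking containment: at z = 5.5 the cross-section extends beyond the z = 3.75 cross-section by about 5.47 mm².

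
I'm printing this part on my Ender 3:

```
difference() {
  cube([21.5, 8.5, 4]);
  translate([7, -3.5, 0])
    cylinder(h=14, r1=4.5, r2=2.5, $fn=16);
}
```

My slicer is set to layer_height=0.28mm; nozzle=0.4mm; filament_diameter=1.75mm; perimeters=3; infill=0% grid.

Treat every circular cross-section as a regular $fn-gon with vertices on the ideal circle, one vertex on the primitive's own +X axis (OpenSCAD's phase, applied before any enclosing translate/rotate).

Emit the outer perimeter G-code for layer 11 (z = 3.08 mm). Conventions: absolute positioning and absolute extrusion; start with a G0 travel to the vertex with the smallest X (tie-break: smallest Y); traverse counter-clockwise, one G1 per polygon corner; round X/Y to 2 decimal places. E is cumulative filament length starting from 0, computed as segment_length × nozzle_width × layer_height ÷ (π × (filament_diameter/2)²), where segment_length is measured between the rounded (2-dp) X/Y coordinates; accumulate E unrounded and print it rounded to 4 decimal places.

At z = 3.08 mm: the cube is present — its section is the full 21.5×8.5 rectangle; the cone at (7, -3.5) (r1=4.5→r2=2.5) has section circumradius 4.060 here — a regular 16-gon; Subtracting the remaining from the first: starting from the 21.5×8.5 cube, the cone at (7, -3.5) partially overlaps it — only the 1.35 mm² overlap (of its 50.46 mm²) is removed, clipping the outline — 1 connected region. The outline is a single polygon with 9 vertices. Extrusion per mm of travel: 0.4 × 0.28 / (π × 0.875²) = 0.046564. Accumulating E over each segment gives final E = 2.8037.

G0 X0.00 Y0.00 Z3.08
G1 X5.07 Y0.00 E0.2361
G1 X5.45 Y0.25 E0.2573
G1 X7.00 Y0.56 E0.3309
G1 X8.55 Y0.25 E0.4045
G1 X8.93 Y0.00 E0.4256
G1 X21.50 Y0.00 E1.0110
G1 X21.50 Y8.50 E1.4068
G1 X0.00 Y8.50 E2.4079
G1 X0.00 Y0.00 E2.8037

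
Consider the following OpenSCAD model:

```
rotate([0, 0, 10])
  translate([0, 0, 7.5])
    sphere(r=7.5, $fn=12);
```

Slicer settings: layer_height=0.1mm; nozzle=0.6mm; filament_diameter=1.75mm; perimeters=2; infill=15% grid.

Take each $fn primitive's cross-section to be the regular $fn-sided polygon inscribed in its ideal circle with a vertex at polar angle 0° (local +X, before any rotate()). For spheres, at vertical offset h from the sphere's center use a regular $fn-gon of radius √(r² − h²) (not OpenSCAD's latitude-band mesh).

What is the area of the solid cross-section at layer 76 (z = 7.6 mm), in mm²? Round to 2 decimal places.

168.72 mm²

At z = 7.6 mm: the r=7.5 sphere contributes a regular 12-gon of circumradius √(7.5²−0.1²) = 7.499 (area = (12/2)·7.499²·sin(360°/12) = 168.72 mm²); (whole slice rotated 10° about Z — lengths, areas and connectivity unchanged). Overall, the cross-section is a single solid region. Net area = 168.72 mm².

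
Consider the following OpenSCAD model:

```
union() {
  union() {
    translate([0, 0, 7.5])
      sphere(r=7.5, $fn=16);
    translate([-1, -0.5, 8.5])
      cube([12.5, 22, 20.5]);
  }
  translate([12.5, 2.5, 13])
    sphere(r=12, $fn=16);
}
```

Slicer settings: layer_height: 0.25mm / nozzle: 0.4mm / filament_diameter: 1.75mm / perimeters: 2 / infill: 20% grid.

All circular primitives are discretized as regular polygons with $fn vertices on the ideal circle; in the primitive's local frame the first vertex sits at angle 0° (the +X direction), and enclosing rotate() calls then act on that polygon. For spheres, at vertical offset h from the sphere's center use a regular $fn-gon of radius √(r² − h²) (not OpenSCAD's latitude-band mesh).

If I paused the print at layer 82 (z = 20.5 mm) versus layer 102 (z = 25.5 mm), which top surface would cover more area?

layer 82 (z = 20.5 mm)

Layer 82 (z = 20.5): the sphere does not reach this height (|z−center|=13.000 > r=7.5); the cube at (-1, -0.5) (footprint 12.5×22) is included at this height (area 275.00 mm²); Taking the union: only the 12.5×22 cube at (-1, -0.5) is present, so the union is just that shape — area = 275.00 mm²; the r=12 sphere at (12.5, 2.5) contributes a regular 16-gon of circumradius √(12²−7.5²) = 9.367 (area = (16/2)·9.367²·sin(360°/16) = 268.64 mm²); Merging all regions: the regions partially overlap — summed areas 543.64 mm² minus the doubly-counted overlap 82.10 mm² gives 461.54 mm² — area = 461.54 mm². So its area = 461.54 mm². Layer 102 (z = 25.5): the sphere does not reach this height (|z−center|=18.000 > r=7.5); the 12.5×22 cube at (-1, -0.5) contributes its full rectangle (area 275.00 mm²); Taking the union: only the 12.5×22 cube at (-1, -0.5) is present, so the union is just that shape — area = 275.00 mm²; the sphere at (12.5, 2.5) is not intersected at this z (|z−center|=12.500 > r=12); Merging all regions: only the result so far is present, so the union is just that shape — area = 275.00 mm². So its area = 275.00 mm². Layer 82 is larger (461.54 vs 275.00 mm²).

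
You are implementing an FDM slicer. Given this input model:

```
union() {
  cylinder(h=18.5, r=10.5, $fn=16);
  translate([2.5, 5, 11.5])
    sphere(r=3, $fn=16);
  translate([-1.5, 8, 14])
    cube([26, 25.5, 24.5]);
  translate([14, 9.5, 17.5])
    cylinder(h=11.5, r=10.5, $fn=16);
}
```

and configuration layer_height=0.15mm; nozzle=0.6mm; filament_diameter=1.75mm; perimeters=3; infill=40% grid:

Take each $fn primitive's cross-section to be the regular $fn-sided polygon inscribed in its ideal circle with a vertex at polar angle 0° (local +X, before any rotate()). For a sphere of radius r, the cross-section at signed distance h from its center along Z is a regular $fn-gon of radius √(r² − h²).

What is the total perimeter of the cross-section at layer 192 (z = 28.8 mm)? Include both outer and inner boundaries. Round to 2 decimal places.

At z = 28.8 mm: the cylinder does not reach this height (z outside [0, 18.5]); the sphere at (2.5, 5) does not reach this height (|z−center|=17.300 > r=3); the cube at (-1.5, 8) (footprint 26×25.5) is included at this height (perimeter 103.00 mm); the cylinder at (14, 9.5): section is a regular 16-gon, circumradius r=10.5 (perimeter = 2·16·10.500·sin(180°/16) = 65.55 mm); Combining (union): the regions partially overlap (shared area 199.82 mm²), so the edge portions inside another operand are dropped and the merged outline is re-measured after clipping — boundary = 112.31 mm. Overall, the cross-section is a single solid region. Total boundary length (outer) = 112.31 mm.

112.31 mm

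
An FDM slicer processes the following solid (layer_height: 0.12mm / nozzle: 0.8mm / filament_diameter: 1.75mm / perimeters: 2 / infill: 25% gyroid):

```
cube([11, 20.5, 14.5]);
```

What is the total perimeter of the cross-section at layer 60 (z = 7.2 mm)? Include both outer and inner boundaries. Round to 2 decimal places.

63.00 mm

At z = 7.2 mm: the cube is present — its section is the full 11×20.5 rectangle (perimeter 63.00 mm). Overall, the cross-section is a single solid region. Total boundary length (outer) = 63.00 mm.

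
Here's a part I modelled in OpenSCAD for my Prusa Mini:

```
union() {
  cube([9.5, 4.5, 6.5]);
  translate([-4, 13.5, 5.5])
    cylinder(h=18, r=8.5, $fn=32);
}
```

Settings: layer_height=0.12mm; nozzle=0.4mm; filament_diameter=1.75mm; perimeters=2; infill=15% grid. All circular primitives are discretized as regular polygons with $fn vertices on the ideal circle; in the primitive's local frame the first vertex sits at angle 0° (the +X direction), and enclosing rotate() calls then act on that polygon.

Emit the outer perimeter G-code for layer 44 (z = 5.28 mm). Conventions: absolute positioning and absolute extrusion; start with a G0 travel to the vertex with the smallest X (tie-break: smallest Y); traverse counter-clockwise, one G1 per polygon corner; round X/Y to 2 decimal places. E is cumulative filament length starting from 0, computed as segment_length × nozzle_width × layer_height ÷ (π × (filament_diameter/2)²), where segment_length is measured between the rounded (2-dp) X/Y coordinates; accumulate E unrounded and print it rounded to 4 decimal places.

At z = 5.28 mm: the cube (footprint 9.5×4.5) is included at this height; the cylinder at (-4, 13.5) is absent (z outside [5.5, 23.5]); Combining (union): only the 9.5×4.5 cube is present, so the union is just that shape — 1 connected region. The outline is a single polygon with 4 vertices. Extrusion per mm of travel: 0.4 × 0.12 / (π × 0.875²) = 0.019956. Accumulating E over each segment gives final E = 0.5588.

G0 X0.00 Y0.00 Z5.28
G1 X9.50 Y0.00 E0.1896
G1 X9.50 Y4.50 E0.2794
G1 X0.00 Y4.50 E0.4690
G1 X0.00 Y0.00 E0.5588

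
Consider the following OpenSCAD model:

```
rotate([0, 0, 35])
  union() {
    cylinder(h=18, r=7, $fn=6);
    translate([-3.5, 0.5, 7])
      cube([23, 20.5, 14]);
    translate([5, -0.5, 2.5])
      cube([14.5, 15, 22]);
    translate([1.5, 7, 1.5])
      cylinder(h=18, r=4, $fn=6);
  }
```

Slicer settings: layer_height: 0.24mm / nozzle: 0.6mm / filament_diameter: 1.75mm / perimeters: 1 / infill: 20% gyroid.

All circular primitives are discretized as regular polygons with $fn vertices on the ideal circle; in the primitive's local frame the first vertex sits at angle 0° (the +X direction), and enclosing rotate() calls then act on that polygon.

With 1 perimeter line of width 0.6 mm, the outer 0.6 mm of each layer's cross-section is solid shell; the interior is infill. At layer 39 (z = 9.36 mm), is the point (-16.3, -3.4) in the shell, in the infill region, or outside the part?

outside

At z = 9.36 mm: the r=7 cylinder contributes a regular 6-gon of circumradius 7; the cube at (-3.5, 0.5) is present — its section is the full 23×20.5 rectangle; the 14.5×15 cube at (5, -0.5) contributes its full rectangle; the r=4 cylinder at (1.5, 7) gives a regular 6-gon of circumradius 4 (constant along its height); Taking the union: the regions partially overlap (shared area 294.29 mm²), so overlapping operands fuse into one piece — 1 connected region; (whole slice rotated 35° about Z — lengths, areas and connectivity unchanged). Overall, the cross-section is a single solid region. Undo the 35° rotation: the query point maps to (-15.302, 6.564) in the un-rotated model frame. The nearest boundary edge runs (-7.00, 0.00)→(-3.50, 6.06); distance from the point to it = 10.47 mm. The point is not inside any of the regions above, so it lies outside the cross-section (10.47 mm from the nearest boundary).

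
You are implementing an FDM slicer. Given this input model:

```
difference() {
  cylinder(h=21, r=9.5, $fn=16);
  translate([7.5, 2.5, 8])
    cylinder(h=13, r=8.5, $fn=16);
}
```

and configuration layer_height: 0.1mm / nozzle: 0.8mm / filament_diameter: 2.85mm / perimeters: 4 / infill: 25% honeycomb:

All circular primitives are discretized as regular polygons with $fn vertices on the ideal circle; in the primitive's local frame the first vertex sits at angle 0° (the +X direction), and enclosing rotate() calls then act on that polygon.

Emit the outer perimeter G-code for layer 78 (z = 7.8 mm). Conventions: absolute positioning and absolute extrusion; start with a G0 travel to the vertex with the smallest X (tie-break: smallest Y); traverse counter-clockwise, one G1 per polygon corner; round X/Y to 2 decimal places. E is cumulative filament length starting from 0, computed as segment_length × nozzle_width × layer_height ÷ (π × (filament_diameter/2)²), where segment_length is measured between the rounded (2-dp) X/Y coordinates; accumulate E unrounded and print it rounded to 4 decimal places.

G0 X-9.50 Y0.00 Z7.80
G1 X-8.78 Y-3.64 E0.0465
G1 X-6.72 Y-6.72 E0.0930
G1 X-3.64 Y-8.78 E0.1395
G1 X0.00 Y-9.50 E0.1860
G1 X3.64 Y-8.78 E0.2325
G1 X6.72 Y-6.72 E0.2790
G1 X8.78 Y-3.64 E0.3255
G1 X9.50 Y0.00 E0.3720
G1 X8.78 Y3.64 E0.4185
G1 X6.72 Y6.72 E0.4650
G1 X3.64 Y8.78 E0.5115
G1 X0.00 Y9.50 E0.5580
G1 X-3.64 Y8.78 E0.6045
G1 X-6.72 Y6.72 E0.6510
G1 X-8.78 Y3.64 E0.6975
G1 X-9.50 Y0.00 E0.7440

At z = 7.8 mm: the cylinder: section is a regular 16-gon, circumradius r=9.5; the cylinder at (7.5, 2.5) is absent (z outside [8, 21]); After the difference (first − rest): none of the subtracted shapes is present at this height, so the r=9.5 cylinder is unchanged — 1 connected region. The outline is a single polygon with 16 vertices. Extrusion per mm of travel: 0.8 × 0.1 / (π × 1.425²) = 0.012540. Accumulating E over each segment gives final E = 0.7440.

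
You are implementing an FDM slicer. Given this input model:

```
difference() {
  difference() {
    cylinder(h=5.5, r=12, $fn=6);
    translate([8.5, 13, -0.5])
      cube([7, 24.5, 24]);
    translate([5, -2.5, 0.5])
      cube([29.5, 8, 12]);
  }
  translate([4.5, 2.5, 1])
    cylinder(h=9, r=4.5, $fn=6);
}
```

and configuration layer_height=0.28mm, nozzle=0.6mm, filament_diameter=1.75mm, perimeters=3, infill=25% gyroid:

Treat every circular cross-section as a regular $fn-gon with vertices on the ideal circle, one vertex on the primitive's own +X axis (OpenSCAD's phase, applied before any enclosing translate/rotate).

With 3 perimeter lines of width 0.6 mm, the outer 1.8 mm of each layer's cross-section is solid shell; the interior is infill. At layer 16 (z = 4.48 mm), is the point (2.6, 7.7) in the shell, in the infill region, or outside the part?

At z = 4.48 mm: the cylinder: section is a regular 6-gon, circumradius r=12; the 7×24.5 cube at (8.5, 13) contributes its full rectangle; the cube at (5, -2.5) is present — its section is the full 29.5×8 rectangle; After the difference (first − rest): starting from the r=12 cylinder, the 7×24.5 cube at (8.5, 13) misses the remaining region (no effect); the 29.5×8 cube at (5, -2.5) partially overlaps it — only the 45.46 mm² overlap (of its 236.00 mm²) is removed, clipping the outline — 1 connected region; the cylinder at (4.5, 2.5): section is a regular 6-gon, circumradius r=4.5; Taking the first minus the rest: starting from the result so far, the r=4.5 cylinder at (4.5, 2.5) partially overlaps it — only the 32.00 mm² overlap (of its 52.61 mm²) is removed, clipping the outline — 1 connected region. Overall, the cross-section is a single solid region. The nearest boundary edge runs (6.75, 6.40)→(2.25, 6.40); distance from the point to it = 1.30 mm. The point is inside the cross-section, 1.30 mm from the nearest boundary — within the 1.8 mm shell band (3 × 0.6).

shell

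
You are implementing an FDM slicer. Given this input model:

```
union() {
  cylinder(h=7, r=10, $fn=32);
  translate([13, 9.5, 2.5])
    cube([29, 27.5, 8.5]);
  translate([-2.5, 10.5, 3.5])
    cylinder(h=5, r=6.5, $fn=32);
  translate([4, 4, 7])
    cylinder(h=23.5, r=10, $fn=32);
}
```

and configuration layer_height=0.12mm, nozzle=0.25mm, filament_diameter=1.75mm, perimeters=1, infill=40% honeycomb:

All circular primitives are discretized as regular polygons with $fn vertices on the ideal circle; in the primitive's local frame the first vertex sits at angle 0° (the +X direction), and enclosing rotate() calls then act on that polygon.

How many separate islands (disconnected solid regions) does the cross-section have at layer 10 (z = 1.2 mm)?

At z = 1.2 mm: the r=10 cylinder gives a regular 32-gon of circumradius 10 (constant along its height); the cube at (13, 9.5) does not reach this height (z outside [2.5, 11]); the cylinder at (-2.5, 10.5) is not intersected at this z (z outside [3.5, 8.5]); the cylinder at (4, 4) is absent (z outside [7, 30.5]); Taking the union: only the r=10 cylinder is present, so the union is just that shape — 1 connected region. Overall, the cross-section is a single solid region. Island count = 1.

1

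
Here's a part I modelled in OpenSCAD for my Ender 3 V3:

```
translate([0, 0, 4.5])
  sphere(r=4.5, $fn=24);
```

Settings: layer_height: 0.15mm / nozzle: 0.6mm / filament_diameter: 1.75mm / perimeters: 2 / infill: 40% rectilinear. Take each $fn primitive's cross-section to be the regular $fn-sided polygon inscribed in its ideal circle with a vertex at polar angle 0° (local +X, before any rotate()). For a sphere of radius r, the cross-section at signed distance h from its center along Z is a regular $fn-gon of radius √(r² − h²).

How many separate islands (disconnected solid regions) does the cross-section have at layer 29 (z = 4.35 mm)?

At z = 4.35 mm: the r=4.5 sphere contributes a regular 24-gon of circumradius √(4.5²−0.15²) = 4.497. Overall, the cross-section is a single solid region. Island count = 1.

1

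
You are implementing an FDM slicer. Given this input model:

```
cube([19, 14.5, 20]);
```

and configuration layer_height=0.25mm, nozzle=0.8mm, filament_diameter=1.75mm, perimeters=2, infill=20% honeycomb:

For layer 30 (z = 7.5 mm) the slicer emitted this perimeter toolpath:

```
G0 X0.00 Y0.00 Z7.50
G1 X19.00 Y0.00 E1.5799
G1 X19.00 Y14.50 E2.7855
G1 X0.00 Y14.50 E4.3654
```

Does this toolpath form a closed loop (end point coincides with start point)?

no

Start point (G0): (0.00, 0.00). End point (last G1): the path does not return to the start — open.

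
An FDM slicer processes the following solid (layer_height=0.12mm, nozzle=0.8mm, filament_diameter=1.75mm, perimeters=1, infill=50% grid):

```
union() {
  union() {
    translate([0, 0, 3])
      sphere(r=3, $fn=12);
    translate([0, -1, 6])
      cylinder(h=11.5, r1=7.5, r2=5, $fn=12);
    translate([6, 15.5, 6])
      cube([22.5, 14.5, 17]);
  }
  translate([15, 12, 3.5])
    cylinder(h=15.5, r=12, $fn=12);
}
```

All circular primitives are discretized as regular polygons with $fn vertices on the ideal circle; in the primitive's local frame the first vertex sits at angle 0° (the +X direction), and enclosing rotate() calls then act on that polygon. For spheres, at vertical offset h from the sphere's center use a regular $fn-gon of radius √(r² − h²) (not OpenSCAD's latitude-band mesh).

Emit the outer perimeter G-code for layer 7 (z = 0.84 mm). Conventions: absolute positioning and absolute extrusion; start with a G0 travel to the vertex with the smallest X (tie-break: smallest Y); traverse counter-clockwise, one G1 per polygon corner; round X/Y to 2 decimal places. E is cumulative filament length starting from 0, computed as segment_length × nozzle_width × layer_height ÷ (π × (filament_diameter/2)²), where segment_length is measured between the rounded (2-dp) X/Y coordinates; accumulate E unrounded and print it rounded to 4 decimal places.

At z = 0.84 mm: the r=3 sphere contributes a regular 12-gon of circumradius √(3²−2.16²) = 2.082; the cone at (0, -1) is absent (z outside [6, 17.5]); the cube at (6, 15.5) is not intersected at this z (z outside [6, 23]); Combining (union): only the r=3 sphere is present, so the union is just that shape — 1 connected region; the cylinder at (15, 12) does not reach this height (z outside [3.5, 19]); Combining (union): only the result so far is present, so the union is just that shape — 1 connected region. The outline is a single polygon with 12 vertices. Extrusion per mm of travel: 0.8 × 0.12 / (π × 0.875²) = 0.039912. Accumulating E over each segment gives final E = 0.5155.

G0 X-2.08 Y0.00 Z0.84
G1 X-1.80 Y-1.04 E0.0430
G1 X-1.04 Y-1.80 E0.0859
G1 X0.00 Y-2.08 E0.1289
G1 X1.04 Y-1.80 E0.1719
G1 X1.80 Y-1.04 E0.2148
G1 X2.08 Y0.00 E0.2577
G1 X1.80 Y1.04 E0.3007
G1 X1.04 Y1.80 E0.3436
G1 X0.00 Y2.08 E0.3866
G1 X-1.04 Y1.80 E0.4296
G1 X-1.80 Y1.04 E0.4725
G1 X-2.08 Y0.00 E0.5155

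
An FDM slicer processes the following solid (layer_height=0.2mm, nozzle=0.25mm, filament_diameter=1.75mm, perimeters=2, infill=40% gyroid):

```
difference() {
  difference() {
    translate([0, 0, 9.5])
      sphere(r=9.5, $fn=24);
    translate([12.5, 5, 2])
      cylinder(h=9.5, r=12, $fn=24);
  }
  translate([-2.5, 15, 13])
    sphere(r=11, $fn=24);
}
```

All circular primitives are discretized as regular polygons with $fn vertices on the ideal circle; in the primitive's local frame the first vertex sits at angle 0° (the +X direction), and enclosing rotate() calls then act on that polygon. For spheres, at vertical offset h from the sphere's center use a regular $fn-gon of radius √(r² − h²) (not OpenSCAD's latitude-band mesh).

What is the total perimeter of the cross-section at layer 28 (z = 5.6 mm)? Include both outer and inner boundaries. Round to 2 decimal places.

At z = 5.6 mm: the r=9.5 sphere slices to a regular 24-gon of circumradius 8.663 (√(r²−h²) with h=3.9 from center) (perimeter = 2·24·8.663·sin(180°/24) = 54.27 mm); the r=12 cylinder at (12.5, 5) gives a regular 24-gon of circumradius 12 (constant along its height) (perimeter = 2·24·12.000·sin(180°/24) = 75.18 mm); Subtracting the remaining from the first: starting from the r=9.5 sphere, the r=12 cylinder at (12.5, 5) partially overlaps it — only the 74.60 mm² overlap (of its 447.24 mm²) is removed, clipping the outline — boundary = 52.13 mm; the r=11 sphere at (-2.5, 15) slices to a regular 24-gon of circumradius 8.139 (√(r²−h²) with h=7.4 from center) (perimeter = 2·24·8.139·sin(180°/24) = 50.99 mm); Subtracting the remaining from the first: starting from the result so far, the r=11 sphere at (-2.5, 15) partially overlaps it — only the 6.42 mm² overlap (of its 205.73 mm²) is removed, clipping the outline — boundary = 50.83 mm. Overall, the cross-section is a single solid region. Total boundary length (outer) = 50.83 mm.

50.83 mm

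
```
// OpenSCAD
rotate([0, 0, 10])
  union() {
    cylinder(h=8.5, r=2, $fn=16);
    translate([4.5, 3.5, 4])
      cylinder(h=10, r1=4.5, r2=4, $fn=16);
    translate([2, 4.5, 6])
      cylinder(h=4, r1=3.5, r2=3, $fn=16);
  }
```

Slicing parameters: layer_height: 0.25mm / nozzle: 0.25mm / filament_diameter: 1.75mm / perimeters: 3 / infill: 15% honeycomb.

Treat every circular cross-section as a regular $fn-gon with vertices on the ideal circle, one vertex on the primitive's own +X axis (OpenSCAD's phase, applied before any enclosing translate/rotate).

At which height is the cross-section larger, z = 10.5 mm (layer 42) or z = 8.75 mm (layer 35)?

Layer 42 (z = 10.5): the cylinder is absent (z outside [0, 8.5]); the cone at (4.5, 3.5) contributes a regular 16-gon of circumradius 4.175 (interpolated between r1=4.5 and r2=4 at t=0.650) (area = (16/2)·4.175²·sin(360°/16) = 53.36 mm²); the cone at (2, 4.5) is absent (z outside [6, 10]); Merging all regions: only the cone at (4.5, 3.5) is present, so the union is just that shape — area = 53.36 mm²; (rotated 10° about Z; rotation is an isometry so areas/perimeters/island counts are preserved). So its area = 53.36 mm². Layer 35 (z = 8.75): the cylinder is absent (z outside [0, 8.5]); the cone at (4.5, 3.5) (r1=4.5→r2=4) has section circumradius 4.263 here — a regular 16-gon (area = (16/2)·4.263²·sin(360°/16) = 55.62 mm²); the cone at (2, 4.5) (r1=3.5→r2=3) has section circumradius 3.156 here — a regular 16-gon (area = (16/2)·3.156²·sin(360°/16) = 30.50 mm²); Merging all regions: the regions partially overlap — summed areas 86.12 mm² minus the doubly-counted overlap 22.07 mm² gives 64.06 mm² — area = 64.06 mm²; (rotated 10° about Z; rotation is an isometry so areas/perimeters/island counts are preserved). So its area = 64.06 mm². Layer 35 is larger (64.06 vs 53.36 mm²).

layer 35 (z = 8.75 mm)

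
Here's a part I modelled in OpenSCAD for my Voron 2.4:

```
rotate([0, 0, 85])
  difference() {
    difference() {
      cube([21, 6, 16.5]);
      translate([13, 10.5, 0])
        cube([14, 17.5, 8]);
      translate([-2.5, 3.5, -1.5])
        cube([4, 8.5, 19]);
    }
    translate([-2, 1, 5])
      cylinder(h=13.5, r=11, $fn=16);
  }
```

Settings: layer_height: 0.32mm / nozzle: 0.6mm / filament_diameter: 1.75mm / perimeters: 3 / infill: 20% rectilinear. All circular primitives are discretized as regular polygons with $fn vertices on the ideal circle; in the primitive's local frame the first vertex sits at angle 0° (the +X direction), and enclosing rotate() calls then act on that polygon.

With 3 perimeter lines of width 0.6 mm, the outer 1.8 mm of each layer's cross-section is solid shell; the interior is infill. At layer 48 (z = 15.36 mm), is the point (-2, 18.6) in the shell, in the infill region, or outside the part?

infill

At z = 15.36 mm: the 21×6 cube contributes its full rectangle; the cube at (13, 10.5) is absent (z outside [0, 8]); the 4×8.5 cube at (-2.5, 3.5) contributes its full rectangle; Subtracting the remaining from the first: starting from the 21×6 cube, the 4×8.5 cube at (-2.5, 3.5) partially overlaps it — only the 3.75 mm² overlap (of its 34.00 mm²) is removed, clipping the outline — 1 connected region; the r=11 cylinder at (-2, 1) gives a regular 16-gon of circumradius 11 (constant along its height); Subtracting the remaining from the first: starting from the result so far, the r=11 cylinder at (-2, 1) partially overlaps it — only the 47.52 mm² overlap (of its 370.44 mm²) is removed, clipping the outline — 1 connected region; (rotated 85° about Z; rotation is an isometry so areas/perimeters/island counts are preserved). Overall, the cross-section is a single solid region. Undo the 85° rotation: the query point maps to (18.355, 3.613) in the un-rotated model frame. The nearest boundary edge runs (7.63, 6.00)→(21.00, 6.00); distance from the point to it = 2.39 mm. The point is inside the cross-section and 2.39 mm from the nearest boundary — more than the 1.8 mm shell width (3 × 0.6), so it's in the infill interior.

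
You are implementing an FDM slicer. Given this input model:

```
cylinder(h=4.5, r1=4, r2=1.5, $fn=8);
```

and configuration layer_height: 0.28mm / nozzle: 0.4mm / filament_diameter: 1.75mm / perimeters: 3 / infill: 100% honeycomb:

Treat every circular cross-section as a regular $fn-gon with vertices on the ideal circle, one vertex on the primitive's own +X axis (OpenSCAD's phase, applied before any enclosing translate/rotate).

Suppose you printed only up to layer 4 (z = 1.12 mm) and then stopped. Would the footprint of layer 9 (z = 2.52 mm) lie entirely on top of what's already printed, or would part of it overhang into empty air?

entirely on top

Compare the two slices. At z = 1.12: the cone contributes a regular 8-gon of circumradius 3.378 (interpolated between r1=4 and r2=1.5 at t=0.249) (area = (8/2)·3.378²·sin(360°/8) = 32.27 mm²). At z = 2.52: the cone contributes a regular 8-gon of circumradius 2.600 (interpolated between r1=4 and r2=1.5 at t=0.560) (area = (8/2)·2.600²·sin(360°/8) = 19.12 mm²). Checking containment: the cross-section at z = 2.52 is a subset of the cross-section at z = 1.12.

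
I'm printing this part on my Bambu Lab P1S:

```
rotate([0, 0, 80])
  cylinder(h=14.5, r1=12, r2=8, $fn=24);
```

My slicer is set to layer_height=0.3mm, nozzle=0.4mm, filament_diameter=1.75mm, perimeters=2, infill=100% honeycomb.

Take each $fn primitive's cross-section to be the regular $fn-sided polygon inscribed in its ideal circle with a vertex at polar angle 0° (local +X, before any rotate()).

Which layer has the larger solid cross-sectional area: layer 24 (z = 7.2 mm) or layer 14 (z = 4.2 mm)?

Layer 24 (z = 7.2): the cone (r1=12→r2=8) has section circumradius 10.014 here — a regular 24-gon (area = (24/2)·10.014²·sin(360°/24) = 311.44 mm²); (rotated 80° about Z; rotation is an isometry so areas/perimeters/island counts are preserved). So its area = 311.44 mm². Layer 14 (z = 4.2): the cone: at t=0.290 of its height the radius interpolates to r₁+(r₂−r₁)t = 10.841, giving a regular 24-gon of that circumradius (area = (24/2)·10.841²·sin(360°/24) = 365.05 mm²); (rotated 80° about Z; rotation is an isometry so areas/perimeters/island counts are preserved). So its area = 365.05 mm². Layer 14 is larger (365.05 vs 311.44 mm²).

layer 14 (z = 4.2 mm)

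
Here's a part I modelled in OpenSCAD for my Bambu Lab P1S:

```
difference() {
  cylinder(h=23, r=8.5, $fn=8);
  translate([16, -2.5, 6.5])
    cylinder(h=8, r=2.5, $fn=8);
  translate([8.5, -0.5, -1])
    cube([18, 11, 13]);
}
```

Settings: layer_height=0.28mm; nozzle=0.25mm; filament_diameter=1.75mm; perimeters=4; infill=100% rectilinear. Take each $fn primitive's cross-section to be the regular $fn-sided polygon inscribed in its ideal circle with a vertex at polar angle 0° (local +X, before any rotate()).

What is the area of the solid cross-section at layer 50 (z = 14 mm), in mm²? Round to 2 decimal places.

At z = 14 mm: the r=8.5 cylinder gives a regular 8-gon of circumradius 8.5 (constant along its height) (area = (8/2)·8.500²·sin(360°/8) = 204.35 mm²); the cylinder at (16, -2.5): section is a regular 8-gon, circumradius r=2.5 (area = (8/2)·2.500²·sin(360°/8) = 17.68 mm²); the cube at (8.5, -0.5) does not reach this height (z outside [-1, 12]); Subtracting the remaining from the first: starting from the r=8.5 cylinder (204.35 mm²), the r=2.5 cylinder at (16, -2.5) misses the remaining region (no effect) — area = 204.35 mm². Overall, the cross-section is a single solid region. Net area = 204.35 mm².

204.35 mm²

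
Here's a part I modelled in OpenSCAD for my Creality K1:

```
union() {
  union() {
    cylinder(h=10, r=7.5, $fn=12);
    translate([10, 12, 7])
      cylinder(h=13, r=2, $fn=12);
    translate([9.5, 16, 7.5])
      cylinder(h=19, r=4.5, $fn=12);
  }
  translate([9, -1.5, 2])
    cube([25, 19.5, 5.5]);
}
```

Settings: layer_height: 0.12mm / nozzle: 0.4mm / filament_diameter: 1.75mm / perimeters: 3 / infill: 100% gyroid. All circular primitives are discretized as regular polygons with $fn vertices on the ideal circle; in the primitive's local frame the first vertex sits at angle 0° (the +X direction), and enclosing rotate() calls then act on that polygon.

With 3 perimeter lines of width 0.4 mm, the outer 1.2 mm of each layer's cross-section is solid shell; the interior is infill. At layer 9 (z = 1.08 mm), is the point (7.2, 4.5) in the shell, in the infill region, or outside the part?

At z = 1.08 mm: the r=7.5 cylinder contributes a regular 12-gon of circumradius 7.5; the cylinder at (10, 12) does not reach this height (z outside [7, 20]); the cylinder at (9.5, 16) is absent (z outside [7.5, 26.5]); Combining (union): only the r=7.5 cylinder is present, so the union is just that shape — 1 connected region; the cube at (9, -1.5) is absent (z outside [2, 7.5]); Merging all regions: only the result so far is present, so the union is just that shape — 1 connected region. Overall, the cross-section is a single solid region. The nearest boundary edge runs (6.50, 3.75)→(3.75, 6.50); distance from the point to it = 1.03 mm. The point is not inside any of the regions above, so it lies outside the cross-section (1.03 mm from the nearest boundary).

outside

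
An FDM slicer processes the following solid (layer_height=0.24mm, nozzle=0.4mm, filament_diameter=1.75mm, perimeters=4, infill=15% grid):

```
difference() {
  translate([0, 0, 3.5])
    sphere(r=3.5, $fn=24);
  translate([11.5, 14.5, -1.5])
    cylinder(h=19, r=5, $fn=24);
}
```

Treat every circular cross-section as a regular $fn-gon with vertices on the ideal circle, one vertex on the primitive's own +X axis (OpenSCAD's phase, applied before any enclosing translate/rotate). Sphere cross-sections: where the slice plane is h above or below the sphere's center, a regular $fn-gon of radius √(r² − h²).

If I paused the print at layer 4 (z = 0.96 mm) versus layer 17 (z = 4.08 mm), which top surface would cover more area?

layer 17 (z = 4.08 mm)

Layer 4 (z = 0.96): the sphere: section is a regular 24-gon, circumradius = √(r²−h²) = √(3.5²−2.54²) = 2.408 (area = (24/2)·2.408²·sin(360°/24) = 18.01 mm²); the cylinder at (11.5, 14.5): section is a regular 24-gon, circumradius r=5 (area = (24/2)·5.000²·sin(360°/24) = 77.65 mm²); Subtracting the remaining from the first: starting from the r=3.5 sphere (18.01 mm²), the r=5 cylinder at (11.5, 14.5) misses the remaining region (no effect) — area = 18.01 mm². So its area = 18.01 mm². Layer 17 (z = 4.08): the r=3.5 sphere slices to a regular 24-gon of circumradius 3.452 (√(r²−h²) with h=0.58 from center) (area = (24/2)·3.452²·sin(360°/24) = 37.00 mm²); the cylinder at (11.5, 14.5): section is a regular 24-gon, circumradius r=5 (area = (24/2)·5.000²·sin(360°/24) = 77.65 mm²); After the difference (first − rest): starting from the r=3.5 sphere (37.00 mm²), the r=5 cylinder at (11.5, 14.5) misses the remaining region (no effect) — area = 37.00 mm². So its area = 37.00 mm². Layer 17 is larger (37.00 vs 18.01 mm²).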